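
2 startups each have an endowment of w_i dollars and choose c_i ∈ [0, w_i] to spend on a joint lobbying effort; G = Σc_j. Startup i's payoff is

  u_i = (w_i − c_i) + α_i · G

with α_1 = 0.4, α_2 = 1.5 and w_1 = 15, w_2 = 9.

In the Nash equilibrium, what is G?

9

∂u_i/∂c_i = α_i − 1, so startup i contributes w_i if α_i > 1, else 0.
α_i > 1 for i ∈ {2}; NE contributions (0, 9), G = 9.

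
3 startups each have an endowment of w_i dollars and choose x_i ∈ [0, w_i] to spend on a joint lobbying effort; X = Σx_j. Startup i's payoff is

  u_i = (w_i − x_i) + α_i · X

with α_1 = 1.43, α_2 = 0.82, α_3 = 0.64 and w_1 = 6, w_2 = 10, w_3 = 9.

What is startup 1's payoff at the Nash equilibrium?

∂u_i/∂x_i = α_i − 1, so startup i contributes w_i if α_i > 1, else 0.
α_i > 1 for i ∈ {1}; NE contributions (6, 0, 0), X = 6.
u_1 = (6 − 6) + 1.43·6 = 8.58.

8.58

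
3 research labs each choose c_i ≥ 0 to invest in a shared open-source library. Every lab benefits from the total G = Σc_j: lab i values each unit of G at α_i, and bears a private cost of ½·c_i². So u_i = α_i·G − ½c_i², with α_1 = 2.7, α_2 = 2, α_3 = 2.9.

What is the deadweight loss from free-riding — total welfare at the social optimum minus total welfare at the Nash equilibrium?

38.73

Lab i's FOC: ∂u_i/∂c_i = α_i − c_i = 0, so c_i* = α_i.
NE contributions = (2.7, 2, 2.9); G = 7.6.
W^NE = (Σα)·G − ½Σα_i² = 7.6² − ½·19.7 = 47.91.
Planner sets c_i = Σα_j = 7.6 for every i, so G^SO = 3·7.6 = 22.8.
W^SO = (Σα)·G^SO − ½·3·(Σα)² = (3/2)·7.6² = 86.64.
Deadweight loss = W^SO − W^NE = 38.73.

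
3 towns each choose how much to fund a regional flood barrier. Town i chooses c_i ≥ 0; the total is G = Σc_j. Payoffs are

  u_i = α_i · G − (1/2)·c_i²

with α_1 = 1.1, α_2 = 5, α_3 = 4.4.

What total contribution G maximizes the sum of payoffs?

31.5

Planner FOC: ∂(Σu_j)/∂c_i = (Σα_j) − c_i = 0, so c_i^SO = Σα_j = 10.5 for every i; G^SO = 31.5.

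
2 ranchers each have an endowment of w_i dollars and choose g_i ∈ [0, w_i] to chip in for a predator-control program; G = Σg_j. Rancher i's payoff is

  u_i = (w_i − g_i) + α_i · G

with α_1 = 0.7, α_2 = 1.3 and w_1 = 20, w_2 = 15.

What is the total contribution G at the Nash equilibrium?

15

∂u_i/∂g_i = α_i − 1, so rancher i contributes w_i if α_i > 1, else 0.
α_i > 1 for i ∈ {2}; NE contributions (0, 15), G = 15.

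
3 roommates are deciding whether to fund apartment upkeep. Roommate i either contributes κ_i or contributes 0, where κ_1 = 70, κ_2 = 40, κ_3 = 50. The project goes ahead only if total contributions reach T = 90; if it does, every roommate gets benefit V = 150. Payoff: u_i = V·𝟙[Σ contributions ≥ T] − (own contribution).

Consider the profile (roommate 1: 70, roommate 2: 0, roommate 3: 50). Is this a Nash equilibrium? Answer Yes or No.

Total = 120 ≥ 90: provided.
Roommate 1 (pledges 70, payoff 80): dropping to 0 → total 50, payoff 0. No gain.
Roommate 2 (pledges 0, payoff 150): pledging 40 → total 160, payoff 110. No gain.
Roommate 3 (pledges 50, payoff 100): dropping to 0 → total 70, payoff 0. No gain.

Yes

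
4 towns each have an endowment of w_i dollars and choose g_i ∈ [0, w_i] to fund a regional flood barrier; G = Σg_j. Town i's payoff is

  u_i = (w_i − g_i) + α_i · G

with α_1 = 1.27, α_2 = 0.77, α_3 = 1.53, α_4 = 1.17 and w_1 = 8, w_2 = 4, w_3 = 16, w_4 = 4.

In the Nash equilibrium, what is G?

28

∂u_i/∂g_i = α_i − 1, so town i contributes w_i if α_i > 1, else 0.
α_i > 1 for i ∈ {1, 3, 4}; NE contributions (8, 0, 16, 4), G = 28.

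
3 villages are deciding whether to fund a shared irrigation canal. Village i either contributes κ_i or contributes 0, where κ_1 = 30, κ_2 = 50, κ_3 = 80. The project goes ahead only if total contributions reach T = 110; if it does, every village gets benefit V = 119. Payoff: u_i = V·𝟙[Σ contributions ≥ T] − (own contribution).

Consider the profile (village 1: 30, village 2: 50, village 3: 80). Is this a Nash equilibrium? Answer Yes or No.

Total = 160 ≥ 110: provided.
Village 1 (pledges 30, payoff 89): dropping to 0 → total 130, payoff 119. Profitable deviation.

No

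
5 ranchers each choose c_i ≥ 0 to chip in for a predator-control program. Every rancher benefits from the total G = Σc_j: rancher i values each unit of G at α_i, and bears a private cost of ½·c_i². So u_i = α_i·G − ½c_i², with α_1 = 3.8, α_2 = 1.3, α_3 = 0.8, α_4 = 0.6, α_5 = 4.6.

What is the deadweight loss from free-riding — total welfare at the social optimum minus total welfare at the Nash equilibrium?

Rancher i's FOC: ∂u_i/∂c_i = α_i − c_i = 0, so c_i* = α_i.
NE contributions = (3.8, 1.3, 0.8, 0.6, 4.6); G = 11.1.
W^NE = (Σα)·G − ½Σα_i² = 11.1² − ½·38.29 = 104.065.
Planner sets c_i = Σα_j = 11.1 for every i, so G^SO = 5·11.1 = 55.5.
W^SO = (Σα)·G^SO − ½·5·(Σα)² = (5/2)·11.1² = 308.025.
Deadweight loss = W^SO − W^NE = 203.96.

203.96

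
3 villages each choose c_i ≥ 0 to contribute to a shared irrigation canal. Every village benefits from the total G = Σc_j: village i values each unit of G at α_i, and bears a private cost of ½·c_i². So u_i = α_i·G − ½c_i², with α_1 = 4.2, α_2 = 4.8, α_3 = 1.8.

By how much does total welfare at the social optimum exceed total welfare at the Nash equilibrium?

Village i's FOC: ∂u_i/∂c_i = α_i − c_i = 0, so c_i* = α_i.
NE contributions = (4.2, 4.8, 1.8); G = 10.8.
W^NE = (Σα)·G − ½Σα_i² = 10.8² − ½·43.92 = 94.68.
Planner sets c_i = Σα_j = 10.8 for every i, so G^SO = 3·10.8 = 32.4.
W^SO = (Σα)·G^SO − ½·3·(Σα)² = (3/2)·10.8² = 174.96.
Deadweight loss = W^SO − W^NE = 80.28.

80.28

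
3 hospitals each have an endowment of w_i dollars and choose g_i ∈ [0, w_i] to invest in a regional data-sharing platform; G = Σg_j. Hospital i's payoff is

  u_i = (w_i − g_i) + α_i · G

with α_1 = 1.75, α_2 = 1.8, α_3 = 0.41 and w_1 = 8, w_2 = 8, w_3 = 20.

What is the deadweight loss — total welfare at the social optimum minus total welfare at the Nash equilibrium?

∂u_i/∂g_i = α_i − 1, so hospital i contributes w_i if α_i > 1, else 0.
α_i > 1 for i ∈ {1, 2}; NE contributions (8, 8, 0), G = 16.
W^NE = Σw_i − G^NE + (Σα_i)·G^NE = 36 + 2.96·16 = 83.36.
Planner: ∂(Σu_j)/∂g_i = Σα_j − 1 = 2.96 > 0, so everyone contributes w_i; G^SO = 36, W^SO = 36 + 2.96·36 = 142.56.
Deadweight loss = 59.2.

59.2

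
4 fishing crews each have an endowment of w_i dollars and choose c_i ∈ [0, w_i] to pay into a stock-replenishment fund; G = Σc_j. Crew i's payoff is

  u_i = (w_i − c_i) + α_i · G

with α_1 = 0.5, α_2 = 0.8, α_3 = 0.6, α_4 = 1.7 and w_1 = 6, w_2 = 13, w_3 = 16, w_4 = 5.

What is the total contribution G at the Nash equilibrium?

∂u_i/∂c_i = α_i − 1, so crew i contributes w_i if α_i > 1, else 0.
α_i > 1 for i ∈ {4}; NE contributions (0, 0, 0, 5), G = 5.

5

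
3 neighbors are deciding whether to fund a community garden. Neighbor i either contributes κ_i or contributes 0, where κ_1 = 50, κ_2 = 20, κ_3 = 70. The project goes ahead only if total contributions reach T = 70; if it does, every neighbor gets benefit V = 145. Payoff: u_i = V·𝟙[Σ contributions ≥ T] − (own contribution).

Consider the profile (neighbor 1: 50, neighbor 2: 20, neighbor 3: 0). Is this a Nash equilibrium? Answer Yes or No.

Total = 70 ≥ 70: provided.
Neighbor 1 (pledges 50, payoff 95): dropping to 0 → total 20, payoff 0. No gain.
Neighbor 2 (pledges 20, payoff 125): dropping to 0 → total 50, payoff 0. No gain.
Neighbor 3 (pledges 0, payoff 145): pledging 70 → total 140, payoff 75. No gain.

Yes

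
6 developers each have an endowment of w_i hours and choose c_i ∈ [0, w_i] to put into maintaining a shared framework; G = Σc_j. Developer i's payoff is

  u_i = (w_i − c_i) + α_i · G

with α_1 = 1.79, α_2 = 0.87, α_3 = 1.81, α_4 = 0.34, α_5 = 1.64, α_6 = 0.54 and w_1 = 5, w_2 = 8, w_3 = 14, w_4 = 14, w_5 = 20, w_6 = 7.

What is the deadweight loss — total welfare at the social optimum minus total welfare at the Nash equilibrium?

∂u_i/∂c_i = α_i − 1, so developer i contributes w_i if α_i > 1, else 0.
α_i > 1 for i ∈ {1, 3, 5}; NE contributions (5, 0, 14, 0, 20, 0), G = 39.
W^NE = Σw_i − G^NE + (Σα_i)·G^NE = 68 + 5.99·39 = 301.61.
Planner: ∂(Σu_j)/∂c_i = Σα_j − 1 = 5.99 > 0, so everyone contributes w_i; G^SO = 68, W^SO = 68 + 5.99·68 = 475.32.
Deadweight loss = 173.71.

173.71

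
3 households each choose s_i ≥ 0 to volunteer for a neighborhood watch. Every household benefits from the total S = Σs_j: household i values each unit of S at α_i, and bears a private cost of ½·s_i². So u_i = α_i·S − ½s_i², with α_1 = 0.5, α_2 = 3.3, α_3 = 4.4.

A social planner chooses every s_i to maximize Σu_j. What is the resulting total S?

Planner FOC: ∂(Σu_j)/∂s_i = (Σα_j) − s_i = 0, so s_i^SO = Σα_j = 8.2 for every i; S^SO = 24.6.

24.6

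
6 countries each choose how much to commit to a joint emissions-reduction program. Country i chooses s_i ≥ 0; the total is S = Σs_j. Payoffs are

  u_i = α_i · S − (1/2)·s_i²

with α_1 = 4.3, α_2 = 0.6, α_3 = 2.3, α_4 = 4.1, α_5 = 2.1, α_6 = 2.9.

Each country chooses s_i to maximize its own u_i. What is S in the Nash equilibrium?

16.3

Country i's FOC: ∂u_i/∂s_i = α_i − s_i = 0, so s_i* = α_i.
NE contributions = (4.3, 0.6, 2.3, 4.1, 2.1, 2.9); S = 16.3.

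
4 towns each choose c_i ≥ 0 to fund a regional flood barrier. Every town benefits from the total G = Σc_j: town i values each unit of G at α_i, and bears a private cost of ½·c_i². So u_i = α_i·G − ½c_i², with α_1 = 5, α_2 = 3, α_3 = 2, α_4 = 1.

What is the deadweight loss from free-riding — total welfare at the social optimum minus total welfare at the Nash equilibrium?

140.5

Town i's FOC: ∂u_i/∂c_i = α_i − c_i = 0, so c_i* = α_i.
NE contributions = (5, 3, 2, 1); G = 11.
W^NE = (Σα)·G − ½Σα_i² = 11² − ½·39 = 101.5.
Planner sets c_i = Σα_j = 11 for every i, so G^SO = 4·11 = 44.
W^SO = (Σα)·G^SO − ½·4·(Σα)² = (4/2)·11² = 242.
Deadweight loss = W^SO − W^NE = 140.5.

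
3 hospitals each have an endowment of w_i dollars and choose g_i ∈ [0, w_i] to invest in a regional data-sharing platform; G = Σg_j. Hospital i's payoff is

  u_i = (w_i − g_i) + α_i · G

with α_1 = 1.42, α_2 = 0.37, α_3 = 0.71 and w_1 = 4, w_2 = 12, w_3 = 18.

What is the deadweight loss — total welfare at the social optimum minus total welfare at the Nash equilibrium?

45

∂u_i/∂g_i = α_i − 1, so hospital i contributes w_i if α_i > 1, else 0.
α_i > 1 for i ∈ {1}; NE contributions (4, 0, 0), G = 4.
W^NE = Σw_i − G^NE + (Σα_i)·G^NE = 34 + 1.5·4 = 40.
Planner: ∂(Σu_j)/∂g_i = Σα_j − 1 = 1.5 > 0, so everyone contributes w_i; G^SO = 34, W^SO = 34 + 1.5·34 = 85.
Deadweight loss = 45.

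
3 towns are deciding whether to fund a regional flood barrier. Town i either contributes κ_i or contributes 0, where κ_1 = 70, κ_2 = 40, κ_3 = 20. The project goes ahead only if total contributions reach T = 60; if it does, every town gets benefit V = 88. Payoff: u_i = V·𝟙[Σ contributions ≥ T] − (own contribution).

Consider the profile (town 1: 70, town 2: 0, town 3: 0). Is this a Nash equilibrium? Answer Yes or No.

Yes

Total = 70 ≥ 60: provided.
Town 1 (pledges 70, payoff 18): dropping to 0 → total 0, payoff 0. No gain.
Town 2 (pledges 0, payoff 88): pledging 40 → total 110, payoff 48. No gain.
Town 3 (pledges 0, payoff 88): pledging 20 → total 90, payoff 68. No gain.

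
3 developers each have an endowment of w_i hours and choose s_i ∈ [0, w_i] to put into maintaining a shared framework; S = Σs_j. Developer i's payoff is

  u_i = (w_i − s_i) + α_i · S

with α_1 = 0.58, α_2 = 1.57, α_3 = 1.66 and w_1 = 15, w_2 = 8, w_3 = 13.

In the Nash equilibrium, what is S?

∂u_i/∂s_i = α_i − 1, so developer i contributes w_i if α_i > 1, else 0.
α_i > 1 for i ∈ {2, 3}; NE contributions (0, 8, 13), S = 21.

21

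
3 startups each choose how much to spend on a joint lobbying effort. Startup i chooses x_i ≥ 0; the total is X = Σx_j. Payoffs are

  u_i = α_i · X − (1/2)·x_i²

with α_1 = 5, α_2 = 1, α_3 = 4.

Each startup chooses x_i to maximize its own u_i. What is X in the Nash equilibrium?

Startup i's FOC: ∂u_i/∂x_i = α_i − x_i = 0, so x_i* = α_i.
NE contributions = (5, 1, 4); X = 10.

10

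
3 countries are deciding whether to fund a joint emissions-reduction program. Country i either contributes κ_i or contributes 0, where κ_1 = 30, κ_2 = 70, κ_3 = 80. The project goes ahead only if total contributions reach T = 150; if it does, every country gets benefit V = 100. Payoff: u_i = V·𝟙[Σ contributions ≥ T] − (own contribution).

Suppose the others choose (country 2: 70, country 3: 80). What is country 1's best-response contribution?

0

Others' total = 150 ≥ 150; contributing adds cost 30 for no extra benefit.
Best response: 0.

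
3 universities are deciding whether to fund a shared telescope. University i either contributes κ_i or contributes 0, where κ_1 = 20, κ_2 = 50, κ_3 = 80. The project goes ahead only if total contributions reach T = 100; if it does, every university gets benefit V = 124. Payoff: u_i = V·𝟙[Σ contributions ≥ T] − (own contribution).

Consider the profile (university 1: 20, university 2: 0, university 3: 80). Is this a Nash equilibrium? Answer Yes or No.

Yes

Total = 100 ≥ 100: provided.
University 1 (pledges 20, payoff 104): dropping to 0 → total 80, payoff 0. No gain.
University 2 (pledges 0, payoff 124): pledging 50 → total 150, payoff 74. No gain.
University 3 (pledges 80, payoff 44): dropping to 0 → total 20, payoff 0. No gain.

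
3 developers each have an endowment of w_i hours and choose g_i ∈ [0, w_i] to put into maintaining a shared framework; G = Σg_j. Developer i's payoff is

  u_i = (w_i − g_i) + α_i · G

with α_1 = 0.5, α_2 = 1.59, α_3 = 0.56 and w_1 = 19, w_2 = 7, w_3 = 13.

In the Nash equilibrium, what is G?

∂u_i/∂g_i = α_i − 1, so developer i contributes w_i if α_i > 1, else 0.
α_i > 1 for i ∈ {2}; NE contributions (0, 7, 0), G = 7.

7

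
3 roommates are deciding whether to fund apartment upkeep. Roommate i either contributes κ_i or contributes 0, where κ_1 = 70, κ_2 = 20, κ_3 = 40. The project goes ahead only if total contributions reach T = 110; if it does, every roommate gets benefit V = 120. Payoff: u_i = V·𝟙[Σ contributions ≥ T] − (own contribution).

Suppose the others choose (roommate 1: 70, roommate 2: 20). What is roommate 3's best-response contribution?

Others' total = 90. Contributing 40 brings total to 130 ≥ 110: gain V − κ_3 = 80.
Best response: 40.

40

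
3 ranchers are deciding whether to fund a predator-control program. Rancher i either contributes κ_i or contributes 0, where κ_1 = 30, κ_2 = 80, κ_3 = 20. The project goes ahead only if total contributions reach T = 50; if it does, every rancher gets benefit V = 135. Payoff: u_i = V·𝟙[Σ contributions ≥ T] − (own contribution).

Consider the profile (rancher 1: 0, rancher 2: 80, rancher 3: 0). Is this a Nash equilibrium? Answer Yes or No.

Total = 80 ≥ 50: provided.
Rancher 1 (pledges 0, payoff 135): pledging 30 → total 110, payoff 105. No gain.
Rancher 2 (pledges 80, payoff 55): dropping to 0 → total 0, payoff 0. No gain.
Rancher 3 (pledges 0, payoff 135): pledging 20 → total 100, payoff 115. No gain.

Yes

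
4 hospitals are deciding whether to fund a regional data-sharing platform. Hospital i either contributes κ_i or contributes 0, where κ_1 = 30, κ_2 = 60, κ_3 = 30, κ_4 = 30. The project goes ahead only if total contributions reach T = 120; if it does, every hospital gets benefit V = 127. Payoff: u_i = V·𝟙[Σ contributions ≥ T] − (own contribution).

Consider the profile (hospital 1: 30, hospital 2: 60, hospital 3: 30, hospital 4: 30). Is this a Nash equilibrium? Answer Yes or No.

No

Total = 150 ≥ 120: provided.
Hospital 1 (pledges 30, payoff 97): dropping to 0 → total 120, payoff 127. Profitable deviation.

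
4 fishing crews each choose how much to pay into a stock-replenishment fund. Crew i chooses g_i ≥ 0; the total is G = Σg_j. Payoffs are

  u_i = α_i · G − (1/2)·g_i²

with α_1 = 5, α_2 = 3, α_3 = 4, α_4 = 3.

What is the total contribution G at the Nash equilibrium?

Crew i's FOC: ∂u_i/∂g_i = α_i − g_i = 0, so g_i* = α_i.
NE contributions = (5, 3, 4, 3); G = 15.

15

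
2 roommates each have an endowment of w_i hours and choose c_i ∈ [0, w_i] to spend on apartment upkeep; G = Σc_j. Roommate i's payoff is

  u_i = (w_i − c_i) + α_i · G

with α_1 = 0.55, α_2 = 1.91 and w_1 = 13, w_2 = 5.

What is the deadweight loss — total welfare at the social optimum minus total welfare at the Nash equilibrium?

∂u_i/∂c_i = α_i − 1, so roommate i contributes w_i if α_i > 1, else 0.
α_i > 1 for i ∈ {2}; NE contributions (0, 5), G = 5.
W^NE = Σw_i − G^NE + (Σα_i)·G^NE = 18 + 1.46·5 = 25.3.
Planner: ∂(Σu_j)/∂c_i = Σα_j − 1 = 1.46 > 0, so everyone contributes w_i; G^SO = 18, W^SO = 18 + 1.46·18 = 44.28.
Deadweight loss = 18.98.

18.98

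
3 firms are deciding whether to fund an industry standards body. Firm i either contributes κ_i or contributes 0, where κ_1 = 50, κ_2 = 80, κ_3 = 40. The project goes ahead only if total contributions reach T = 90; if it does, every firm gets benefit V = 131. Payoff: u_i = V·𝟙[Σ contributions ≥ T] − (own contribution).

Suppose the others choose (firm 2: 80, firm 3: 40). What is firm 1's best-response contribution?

Others' total = 120 ≥ 90; contributing adds cost 50 for no extra benefit.
Best response: 0.

0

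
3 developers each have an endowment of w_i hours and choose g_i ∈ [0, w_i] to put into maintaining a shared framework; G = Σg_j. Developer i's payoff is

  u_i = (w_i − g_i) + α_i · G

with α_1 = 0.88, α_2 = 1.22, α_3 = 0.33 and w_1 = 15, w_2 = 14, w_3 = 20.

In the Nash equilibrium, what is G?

∂u_i/∂g_i = α_i − 1, so developer i contributes w_i if α_i > 1, else 0.
α_i > 1 for i ∈ {2}; NE contributions (0, 14, 0), G = 14.

14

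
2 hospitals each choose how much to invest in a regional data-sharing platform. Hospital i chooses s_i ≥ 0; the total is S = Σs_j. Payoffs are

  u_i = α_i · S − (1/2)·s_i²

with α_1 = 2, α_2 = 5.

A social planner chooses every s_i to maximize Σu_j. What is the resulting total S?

Planner FOC: ∂(Σu_j)/∂s_i = (Σα_j) − s_i = 0, so s_i^SO = Σα_j = 7 for every i; S^SO = 14.

14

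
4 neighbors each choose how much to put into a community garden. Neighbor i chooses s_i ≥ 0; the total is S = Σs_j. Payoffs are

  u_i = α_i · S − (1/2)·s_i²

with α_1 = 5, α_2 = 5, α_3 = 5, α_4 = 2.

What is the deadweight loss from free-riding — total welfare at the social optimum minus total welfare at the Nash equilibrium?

Neighbor i's FOC: ∂u_i/∂s_i = α_i − s_i = 0, so s_i* = α_i.
NE contributions = (5, 5, 5, 2); S = 17.
W^NE = (Σα)·S − ½Σα_i² = 17² − ½·79 = 249.5.
Planner sets s_i = Σα_j = 17 for every i, so S^SO = 4·17 = 68.
W^SO = (Σα)·S^SO − ½·4·(Σα)² = (4/2)·17² = 578.
Deadweight loss = W^SO − W^NE = 328.5.

328.5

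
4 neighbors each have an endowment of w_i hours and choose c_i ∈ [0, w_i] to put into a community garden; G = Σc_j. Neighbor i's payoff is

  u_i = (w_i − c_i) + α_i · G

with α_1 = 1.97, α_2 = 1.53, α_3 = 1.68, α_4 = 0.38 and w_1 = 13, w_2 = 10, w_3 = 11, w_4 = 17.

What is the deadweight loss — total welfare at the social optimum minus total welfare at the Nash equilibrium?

77.52

∂u_i/∂c_i = α_i − 1, so neighbor i contributes w_i if α_i > 1, else 0.
α_i > 1 for i ∈ {1, 2, 3}; NE contributions (13, 10, 11, 0), G = 34.
W^NE = Σw_i − G^NE + (Σα_i)·G^NE = 51 + 4.56·34 = 206.04.
Planner: ∂(Σu_j)/∂c_i = Σα_j − 1 = 4.56 > 0, so everyone contributes w_i; G^SO = 51, W^SO = 51 + 4.56·51 = 283.56.
Deadweight loss = 77.52.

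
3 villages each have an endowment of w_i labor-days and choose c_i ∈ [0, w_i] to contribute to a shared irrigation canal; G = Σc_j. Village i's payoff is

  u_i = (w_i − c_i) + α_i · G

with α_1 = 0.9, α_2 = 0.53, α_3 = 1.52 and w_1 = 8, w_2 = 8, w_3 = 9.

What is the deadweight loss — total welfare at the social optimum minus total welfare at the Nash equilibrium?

∂u_i/∂c_i = α_i − 1, so village i contributes w_i if α_i > 1, else 0.
α_i > 1 for i ∈ {3}; NE contributions (0, 0, 9), G = 9.
W^NE = Σw_i − G^NE + (Σα_i)·G^NE = 25 + 1.95·9 = 42.55.
Planner: ∂(Σu_j)/∂c_i = Σα_j − 1 = 1.95 > 0, so everyone contributes w_i; G^SO = 25, W^SO = 25 + 1.95·25 = 73.75.
Deadweight loss = 31.2.

31.2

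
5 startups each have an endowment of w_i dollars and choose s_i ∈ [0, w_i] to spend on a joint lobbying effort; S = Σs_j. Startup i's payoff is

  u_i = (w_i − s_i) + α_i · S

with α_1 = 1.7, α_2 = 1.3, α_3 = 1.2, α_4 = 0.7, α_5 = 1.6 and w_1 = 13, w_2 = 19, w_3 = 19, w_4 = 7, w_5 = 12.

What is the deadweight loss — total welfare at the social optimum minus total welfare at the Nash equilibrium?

∂u_i/∂s_i = α_i − 1, so startup i contributes w_i if α_i > 1, else 0.
α_i > 1 for i ∈ {1, 2, 3, 5}; NE contributions (13, 19, 19, 0, 12), S = 63.
W^NE = Σw_i − S^NE + (Σα_i)·S^NE = 70 + 5.5·63 = 416.5.
Planner: ∂(Σu_j)/∂s_i = Σα_j − 1 = 5.5 > 0, so everyone contributes w_i; S^SO = 70, W^SO = 70 + 5.5·70 = 455.
Deadweight loss = 38.5.

38.5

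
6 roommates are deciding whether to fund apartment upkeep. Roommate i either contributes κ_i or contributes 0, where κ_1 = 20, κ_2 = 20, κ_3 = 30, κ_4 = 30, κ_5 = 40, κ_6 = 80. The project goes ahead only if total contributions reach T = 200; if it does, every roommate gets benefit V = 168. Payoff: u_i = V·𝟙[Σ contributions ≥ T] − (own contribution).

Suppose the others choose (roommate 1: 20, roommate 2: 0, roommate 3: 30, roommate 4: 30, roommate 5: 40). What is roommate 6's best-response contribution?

Others' total = 120. Contributing 80 brings total to 200 ≥ 200: gain V − κ_6 = 88.
Best response: 80.

80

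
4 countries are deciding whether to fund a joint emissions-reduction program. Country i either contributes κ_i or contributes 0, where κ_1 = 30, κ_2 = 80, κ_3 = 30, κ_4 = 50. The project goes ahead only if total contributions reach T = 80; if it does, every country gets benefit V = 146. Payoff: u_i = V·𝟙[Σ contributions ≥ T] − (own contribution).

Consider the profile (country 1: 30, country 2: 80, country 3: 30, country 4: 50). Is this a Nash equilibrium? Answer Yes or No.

Total = 190 ≥ 80: provided.
Country 1 (pledges 30, payoff 116): dropping to 0 → total 160, payoff 146. Profitable deviation.

No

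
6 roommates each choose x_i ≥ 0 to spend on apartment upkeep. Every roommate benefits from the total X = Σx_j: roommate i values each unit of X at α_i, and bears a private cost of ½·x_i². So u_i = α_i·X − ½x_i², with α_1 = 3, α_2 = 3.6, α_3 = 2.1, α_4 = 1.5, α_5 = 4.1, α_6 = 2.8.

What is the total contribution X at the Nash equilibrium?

17.1

Roommate i's FOC: ∂u_i/∂x_i = α_i − x_i = 0, so x_i* = α_i.
NE contributions = (3, 3.6, 2.1, 1.5, 4.1, 2.8); X = 17.1.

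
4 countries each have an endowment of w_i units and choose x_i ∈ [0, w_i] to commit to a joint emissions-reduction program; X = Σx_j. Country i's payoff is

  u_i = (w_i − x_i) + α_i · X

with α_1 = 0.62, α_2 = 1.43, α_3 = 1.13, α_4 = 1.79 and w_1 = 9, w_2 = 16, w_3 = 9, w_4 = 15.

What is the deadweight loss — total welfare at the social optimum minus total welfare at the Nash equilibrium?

∂u_i/∂x_i = α_i − 1, so country i contributes w_i if α_i > 1, else 0.
α_i > 1 for i ∈ {2, 3, 4}; NE contributions (0, 16, 9, 15), X = 40.
W^NE = Σw_i − X^NE + (Σα_i)·X^NE = 49 + 3.97·40 = 207.8.
Planner: ∂(Σu_j)/∂x_i = Σα_j − 1 = 3.97 > 0, so everyone contributes w_i; X^SO = 49, W^SO = 49 + 3.97·49 = 243.53.
Deadweight loss = 35.73.

35.73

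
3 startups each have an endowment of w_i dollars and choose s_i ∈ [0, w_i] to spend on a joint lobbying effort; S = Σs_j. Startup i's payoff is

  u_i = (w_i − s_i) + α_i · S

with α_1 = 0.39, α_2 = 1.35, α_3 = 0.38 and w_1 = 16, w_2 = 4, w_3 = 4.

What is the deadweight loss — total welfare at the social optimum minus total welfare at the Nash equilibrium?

∂u_i/∂s_i = α_i − 1, so startup i contributes w_i if α_i > 1, else 0.
α_i > 1 for i ∈ {2}; NE contributions (0, 4, 0), S = 4.
W^NE = Σw_i − S^NE + (Σα_i)·S^NE = 24 + 1.12·4 = 28.48.
Planner: ∂(Σu_j)/∂s_i = Σα_j − 1 = 1.12 > 0, so everyone contributes w_i; S^SO = 24, W^SO = 24 + 1.12·24 = 50.88.
Deadweight loss = 22.4.

22.4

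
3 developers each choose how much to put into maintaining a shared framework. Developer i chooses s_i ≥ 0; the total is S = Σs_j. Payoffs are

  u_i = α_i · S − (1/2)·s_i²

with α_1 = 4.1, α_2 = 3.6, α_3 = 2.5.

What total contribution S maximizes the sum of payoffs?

Planner FOC: ∂(Σu_j)/∂s_i = (Σα_j) − s_i = 0, so s_i^SO = Σα_j = 10.2 for every i; S^SO = 30.6.

30.6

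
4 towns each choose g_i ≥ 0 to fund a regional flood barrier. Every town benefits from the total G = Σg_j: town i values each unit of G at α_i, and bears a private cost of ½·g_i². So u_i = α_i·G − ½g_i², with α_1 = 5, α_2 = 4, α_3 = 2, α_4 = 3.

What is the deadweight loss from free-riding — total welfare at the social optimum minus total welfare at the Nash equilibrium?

223

Town i's FOC: ∂u_i/∂g_i = α_i − g_i = 0, so g_i* = α_i.
NE contributions = (5, 4, 2, 3); G = 14.
W^NE = (Σα)·G − ½Σα_i² = 14² − ½·54 = 169.
Planner sets g_i = Σα_j = 14 for every i, so G^SO = 4·14 = 56.
W^SO = (Σα)·G^SO − ½·4·(Σα)² = (4/2)·14² = 392.
Deadweight loss = W^SO − W^NE = 223.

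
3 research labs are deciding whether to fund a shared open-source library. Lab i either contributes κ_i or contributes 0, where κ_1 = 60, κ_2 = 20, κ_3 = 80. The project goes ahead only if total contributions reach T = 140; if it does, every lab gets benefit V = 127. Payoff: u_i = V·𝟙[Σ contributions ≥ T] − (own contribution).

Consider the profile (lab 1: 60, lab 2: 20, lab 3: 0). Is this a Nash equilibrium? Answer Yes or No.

No

Total = 80 < 140: not provided.
Lab 1 (pledges 60, payoff -60): dropping to 0 → total 20, payoff 0. Profitable deviation.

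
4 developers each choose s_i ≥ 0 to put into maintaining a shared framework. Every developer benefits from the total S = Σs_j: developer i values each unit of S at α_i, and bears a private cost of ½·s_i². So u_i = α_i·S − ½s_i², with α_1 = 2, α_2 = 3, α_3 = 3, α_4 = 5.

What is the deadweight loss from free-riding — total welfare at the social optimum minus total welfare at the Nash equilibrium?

Developer i's FOC: ∂u_i/∂s_i = α_i − s_i = 0, so s_i* = α_i.
NE contributions = (2, 3, 3, 5); S = 13.
W^NE = (Σα)·S − ½Σα_i² = 13² − ½·47 = 145.5.
Planner sets s_i = Σα_j = 13 for every i, so S^SO = 4·13 = 52.
W^SO = (Σα)·S^SO − ½·4·(Σα)² = (4/2)·13² = 338.
Deadweight loss = W^SO − W^NE = 192.5.

192.5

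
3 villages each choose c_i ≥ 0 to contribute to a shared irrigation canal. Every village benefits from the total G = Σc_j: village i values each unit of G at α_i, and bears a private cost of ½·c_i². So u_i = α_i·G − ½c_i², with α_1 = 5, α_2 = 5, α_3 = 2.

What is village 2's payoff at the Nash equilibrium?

Village i's FOC: ∂u_i/∂c_i = α_i − c_i = 0, so c_i* = α_i.
NE contributions = (5, 5, 2); G = 12.
u_2 = α_2·G − ½·(c_2)² = 5·12 − ½·5² = 47.5.

47.5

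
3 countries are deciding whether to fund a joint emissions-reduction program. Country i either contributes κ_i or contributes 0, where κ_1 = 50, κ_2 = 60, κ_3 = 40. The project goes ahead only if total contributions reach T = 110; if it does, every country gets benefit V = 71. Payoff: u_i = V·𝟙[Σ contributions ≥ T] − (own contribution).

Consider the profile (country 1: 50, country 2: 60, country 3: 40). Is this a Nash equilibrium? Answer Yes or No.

Total = 150 ≥ 110: provided.
Country 1 (pledges 50, payoff 21): dropping to 0 → total 100, payoff 0. No gain.
Country 2 (pledges 60, payoff 11): dropping to 0 → total 90, payoff 0. No gain.
Country 3 (pledges 40, payoff 31): dropping to 0 → total 110, payoff 71. Profitable deviation.

No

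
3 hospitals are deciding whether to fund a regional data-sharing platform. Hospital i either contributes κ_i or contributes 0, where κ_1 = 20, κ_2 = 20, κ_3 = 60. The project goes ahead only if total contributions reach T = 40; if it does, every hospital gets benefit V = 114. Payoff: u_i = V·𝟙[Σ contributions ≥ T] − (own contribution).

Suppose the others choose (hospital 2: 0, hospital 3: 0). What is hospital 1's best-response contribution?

0

Others' total = 0. Even contributing 20 gives 20 < 40: no benefit either way.
Best response: 0.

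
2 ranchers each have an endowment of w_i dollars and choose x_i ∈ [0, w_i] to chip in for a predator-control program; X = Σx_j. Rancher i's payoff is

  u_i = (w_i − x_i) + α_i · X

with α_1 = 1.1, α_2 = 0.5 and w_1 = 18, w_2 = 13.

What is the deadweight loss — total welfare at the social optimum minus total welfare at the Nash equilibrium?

∂u_i/∂x_i = α_i − 1, so rancher i contributes w_i if α_i > 1, else 0.
α_i > 1 for i ∈ {1}; NE contributions (18, 0), X = 18.
W^NE = Σw_i − X^NE + (Σα_i)·X^NE = 31 + 0.6·18 = 41.8.
Planner: ∂(Σu_j)/∂x_i = Σα_j − 1 = 0.6 > 0, so everyone contributes w_i; X^SO = 31, W^SO = 31 + 0.6·31 = 49.6.
Deadweight loss = 7.8.

7.8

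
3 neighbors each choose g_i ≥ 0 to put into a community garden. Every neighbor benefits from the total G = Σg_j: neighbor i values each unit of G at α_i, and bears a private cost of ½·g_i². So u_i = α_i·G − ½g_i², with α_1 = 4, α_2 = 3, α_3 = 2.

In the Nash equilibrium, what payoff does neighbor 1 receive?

Neighbor i's FOC: ∂u_i/∂g_i = α_i − g_i = 0, so g_i* = α_i.
NE contributions = (4, 3, 2); G = 9.
u_1 = α_1·G − ½·(g_1)² = 4·9 − ½·4² = 28.

28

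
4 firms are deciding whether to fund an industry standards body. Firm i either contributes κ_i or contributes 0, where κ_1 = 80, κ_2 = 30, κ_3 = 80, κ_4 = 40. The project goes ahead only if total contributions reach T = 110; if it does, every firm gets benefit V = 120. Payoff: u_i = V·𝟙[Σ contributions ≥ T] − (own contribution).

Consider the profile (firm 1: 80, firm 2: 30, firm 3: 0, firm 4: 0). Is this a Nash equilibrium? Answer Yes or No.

Yes

Total = 110 ≥ 110: provided.
Firm 1 (pledges 80, payoff 40): dropping to 0 → total 30, payoff 0. No gain.
Firm 2 (pledges 30, payoff 90): dropping to 0 → total 80, payoff 0. No gain.
Firm 3 (pledges 0, payoff 120): pledging 80 → total 190, payoff 40. No gain.
Firm 4 (pledges 0, payoff 120): pledging 40 → total 150, payoff 80. No gain.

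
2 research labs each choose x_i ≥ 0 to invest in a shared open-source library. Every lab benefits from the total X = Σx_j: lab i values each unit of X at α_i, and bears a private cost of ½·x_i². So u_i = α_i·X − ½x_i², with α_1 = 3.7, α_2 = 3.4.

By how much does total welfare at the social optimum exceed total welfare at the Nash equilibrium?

Lab i's FOC: ∂u_i/∂x_i = α_i − x_i = 0, so x_i* = α_i.
NE contributions = (3.7, 3.4); X = 7.1.
W^NE = (Σα)·X − ½Σα_i² = 7.1² − ½·25.25 = 37.785.
Planner sets x_i = Σα_j = 7.1 for every i, so X^SO = 2·7.1 = 14.2.
W^SO = (Σα)·X^SO − ½·2·(Σα)² = (2/2)·7.1² = 50.41.
Deadweight loss = W^SO − W^NE = 12.625.

12.625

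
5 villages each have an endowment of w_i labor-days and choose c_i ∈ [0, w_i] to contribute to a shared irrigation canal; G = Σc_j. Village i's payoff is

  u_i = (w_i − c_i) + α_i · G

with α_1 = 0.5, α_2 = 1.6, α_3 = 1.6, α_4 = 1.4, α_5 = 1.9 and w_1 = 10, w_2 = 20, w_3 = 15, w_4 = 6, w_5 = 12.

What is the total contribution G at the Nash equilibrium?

∂u_i/∂c_i = α_i − 1, so village i contributes w_i if α_i > 1, else 0.
α_i > 1 for i ∈ {2, 3, 4, 5}; NE contributions (0, 20, 15, 6, 12), G = 53.

53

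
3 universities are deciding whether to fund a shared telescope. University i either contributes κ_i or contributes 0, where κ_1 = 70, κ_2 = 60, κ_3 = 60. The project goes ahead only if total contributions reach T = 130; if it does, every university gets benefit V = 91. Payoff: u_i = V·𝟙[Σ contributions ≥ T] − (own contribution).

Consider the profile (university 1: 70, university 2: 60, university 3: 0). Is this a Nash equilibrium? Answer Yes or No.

Yes

Total = 130 ≥ 130: provided.
University 1 (pledges 70, payoff 21): dropping to 0 → total 60, payoff 0. No gain.
University 2 (pledges 60, payoff 31): dropping to 0 → total 70, payoff 0. No gain.
University 3 (pledges 0, payoff 91): pledging 60 → total 190, payoff 31. No gain.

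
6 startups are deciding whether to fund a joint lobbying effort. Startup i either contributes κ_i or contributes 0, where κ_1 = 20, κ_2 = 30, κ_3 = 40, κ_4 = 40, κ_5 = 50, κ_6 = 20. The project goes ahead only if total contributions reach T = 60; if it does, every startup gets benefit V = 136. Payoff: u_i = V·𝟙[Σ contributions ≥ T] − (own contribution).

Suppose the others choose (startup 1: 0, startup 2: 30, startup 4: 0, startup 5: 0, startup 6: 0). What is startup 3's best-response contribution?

40

Others' total = 30. Contributing 40 brings total to 70 ≥ 60: gain V − κ_3 = 96.
Best response: 40.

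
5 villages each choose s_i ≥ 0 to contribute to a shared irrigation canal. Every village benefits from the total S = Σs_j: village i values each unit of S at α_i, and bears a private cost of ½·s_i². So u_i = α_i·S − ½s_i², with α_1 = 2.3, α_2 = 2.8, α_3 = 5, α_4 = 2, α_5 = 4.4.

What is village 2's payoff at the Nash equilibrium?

Village i's FOC: ∂u_i/∂s_i = α_i − s_i = 0, so s_i* = α_i.
NE contributions = (2.3, 2.8, 5, 2, 4.4); S = 16.5.
u_2 = α_2·S − ½·(s_2)² = 2.8·16.5 − ½·2.8² = 42.28.

42.28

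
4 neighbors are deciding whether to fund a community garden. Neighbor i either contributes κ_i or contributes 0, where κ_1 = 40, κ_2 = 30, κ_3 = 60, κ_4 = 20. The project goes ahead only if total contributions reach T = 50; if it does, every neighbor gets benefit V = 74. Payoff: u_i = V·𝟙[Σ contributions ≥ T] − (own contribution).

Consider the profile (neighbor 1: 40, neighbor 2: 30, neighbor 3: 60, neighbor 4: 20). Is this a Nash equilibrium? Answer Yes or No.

Total = 150 ≥ 50: provided.
Neighbor 1 (pledges 40, payoff 34): dropping to 0 → total 110, payoff 74. Profitable deviation.

No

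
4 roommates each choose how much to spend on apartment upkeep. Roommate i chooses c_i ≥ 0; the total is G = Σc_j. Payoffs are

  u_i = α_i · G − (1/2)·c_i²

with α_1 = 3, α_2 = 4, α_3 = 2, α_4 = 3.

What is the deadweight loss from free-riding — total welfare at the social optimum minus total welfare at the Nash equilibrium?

163

Roommate i's FOC: ∂u_i/∂c_i = α_i − c_i = 0, so c_i* = α_i.
NE contributions = (3, 4, 2, 3); G = 12.
W^NE = (Σα)·G − ½Σα_i² = 12² − ½·38 = 125.
Planner sets c_i = Σα_j = 12 for every i, so G^SO = 4·12 = 48.
W^SO = (Σα)·G^SO − ½·4·(Σα)² = (4/2)·12² = 288.
Deadweight loss = W^SO − W^NE = 163.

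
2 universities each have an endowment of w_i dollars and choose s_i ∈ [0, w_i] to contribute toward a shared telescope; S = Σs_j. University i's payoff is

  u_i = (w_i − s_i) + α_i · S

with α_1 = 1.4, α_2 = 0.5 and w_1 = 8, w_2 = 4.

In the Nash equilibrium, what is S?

∂u_i/∂s_i = α_i − 1, so university i contributes w_i if α_i > 1, else 0.
α_i > 1 for i ∈ {1}; NE contributions (8, 0), S = 8.

8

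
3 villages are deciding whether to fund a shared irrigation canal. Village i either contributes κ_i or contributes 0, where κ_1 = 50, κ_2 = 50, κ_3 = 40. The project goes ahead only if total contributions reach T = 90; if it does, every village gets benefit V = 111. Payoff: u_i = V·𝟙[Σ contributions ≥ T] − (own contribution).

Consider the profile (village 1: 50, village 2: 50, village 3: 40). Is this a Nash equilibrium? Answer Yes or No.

No

Total = 140 ≥ 90: provided.
Village 1 (pledges 50, payoff 61): dropping to 0 → total 90, payoff 111. Profitable deviation.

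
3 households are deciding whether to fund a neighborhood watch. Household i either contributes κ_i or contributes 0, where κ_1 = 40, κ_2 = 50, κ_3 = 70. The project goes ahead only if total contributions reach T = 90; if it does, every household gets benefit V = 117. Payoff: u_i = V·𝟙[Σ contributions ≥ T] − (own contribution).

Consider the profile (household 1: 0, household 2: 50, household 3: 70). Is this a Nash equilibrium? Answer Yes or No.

Total = 120 ≥ 90: provided.
Household 1 (pledges 0, payoff 117): pledging 40 → total 160, payoff 77. No gain.
Household 2 (pledges 50, payoff 67): dropping to 0 → total 70, payoff 0. No gain.
Household 3 (pledges 70, payoff 47): dropping to 0 → total 50, payoff 0. No gain.

Yes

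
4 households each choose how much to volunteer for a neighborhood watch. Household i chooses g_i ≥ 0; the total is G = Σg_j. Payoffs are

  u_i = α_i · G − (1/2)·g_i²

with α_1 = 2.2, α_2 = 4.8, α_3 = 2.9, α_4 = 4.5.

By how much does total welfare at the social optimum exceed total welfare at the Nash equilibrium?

235.63

Household i's FOC: ∂u_i/∂g_i = α_i − g_i = 0, so g_i* = α_i.
NE contributions = (2.2, 4.8, 2.9, 4.5); G = 14.4.
W^NE = (Σα)·G − ½Σα_i² = 14.4² − ½·56.54 = 179.09.
Planner sets g_i = Σα_j = 14.4 for every i, so G^SO = 4·14.4 = 57.6.
W^SO = (Σα)·G^SO − ½·4·(Σα)² = (4/2)·14.4² = 414.72.
Deadweight loss = W^SO − W^NE = 235.63.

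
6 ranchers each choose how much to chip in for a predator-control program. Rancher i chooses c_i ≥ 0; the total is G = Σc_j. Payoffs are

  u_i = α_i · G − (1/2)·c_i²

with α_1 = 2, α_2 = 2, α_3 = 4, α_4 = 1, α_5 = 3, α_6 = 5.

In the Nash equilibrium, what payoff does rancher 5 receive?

Rancher i's FOC: ∂u_i/∂c_i = α_i − c_i = 0, so c_i* = α_i.
NE contributions = (2, 2, 4, 1, 3, 5); G = 17.
u_5 = α_5·G − ½·(c_5)² = 3·17 − ½·3² = 46.5.

46.5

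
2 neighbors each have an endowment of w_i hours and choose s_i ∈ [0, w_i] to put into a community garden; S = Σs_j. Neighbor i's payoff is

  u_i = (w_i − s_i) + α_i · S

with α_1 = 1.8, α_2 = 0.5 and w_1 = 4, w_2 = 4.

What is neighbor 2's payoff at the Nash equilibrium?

∂u_i/∂s_i = α_i − 1, so neighbor i contributes w_i if α_i > 1, else 0.
α_i > 1 for i ∈ {1}; NE contributions (4, 0), S = 4.
u_2 = (4 − 0) + 0.5·4 = 6.

6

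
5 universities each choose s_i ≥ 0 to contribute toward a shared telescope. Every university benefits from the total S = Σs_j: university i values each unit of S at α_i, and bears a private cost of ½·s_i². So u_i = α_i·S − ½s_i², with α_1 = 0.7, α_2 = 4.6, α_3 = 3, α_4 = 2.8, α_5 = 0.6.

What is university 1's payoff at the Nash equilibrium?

7.945

University i's FOC: ∂u_i/∂s_i = α_i − s_i = 0, so s_i* = α_i.
NE contributions = (0.7, 4.6, 3, 2.8, 0.6); S = 11.7.
u_1 = α_1·S − ½·(s_1)² = 0.7·11.7 − ½·0.7² = 7.945.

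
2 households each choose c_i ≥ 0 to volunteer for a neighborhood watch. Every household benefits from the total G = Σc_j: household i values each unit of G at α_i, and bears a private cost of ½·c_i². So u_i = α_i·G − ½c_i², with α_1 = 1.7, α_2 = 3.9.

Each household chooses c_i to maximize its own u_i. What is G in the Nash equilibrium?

5.6

Household i's FOC: ∂u_i/∂c_i = α_i − c_i = 0, so c_i* = α_i.
NE contributions = (1.7, 3.9); G = 5.6.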